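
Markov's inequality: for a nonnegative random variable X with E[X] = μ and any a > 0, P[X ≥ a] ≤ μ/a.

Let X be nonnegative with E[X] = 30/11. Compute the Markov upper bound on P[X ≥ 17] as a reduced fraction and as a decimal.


μ = E[X] = 30/11, a = 17.
Markov: P[X ≥ 17] ≤ μ/a = (30/11)/17 = 30/187.
Numerically: ≈ 0.16043.
(Since a = 17 > μ = 2.72727, the bound 30/187 is < 1 and informative.)

P[X ≥ 17] ≤ 30/187 ≈ 0.16043.


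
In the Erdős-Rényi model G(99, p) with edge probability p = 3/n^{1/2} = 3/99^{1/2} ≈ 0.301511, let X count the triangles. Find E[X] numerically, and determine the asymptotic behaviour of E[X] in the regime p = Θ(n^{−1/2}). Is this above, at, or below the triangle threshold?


Number of potential triangles: C(99, 3) = 156849.
Each occurs with probability p³ ≈ (0.301511)³ ≈ 2.74101222e-02.
By linearity: E[X] = C(99, 3)·p³ ≈ 156849 · 2.74101222e-02 ≈ 4299.250262.
Since α = 1/2 < 1, p = c/n^{1/2} ≫ 1/n is above the triangle threshold p ~ 1/n. Asymptotically E[X] ~ (c³/6)·n^{3(1−α)} = (3³/6)·n^{1.5} → ∞; triangles are abundant w.h.p.

E[X] ≈ 4299.250262; in regime p = Θ(1/n^{1/2}) E[X] diverges (above the triangle threshold p ~ 1/n).


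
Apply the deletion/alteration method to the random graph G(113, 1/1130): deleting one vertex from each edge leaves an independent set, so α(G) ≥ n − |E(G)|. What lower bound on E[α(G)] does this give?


E[|E(G)|] = C(113, 2)·p = 6328 · (1/1130) = 28/5.
E[α(G)] ≥ n − E[|E(G)|] = 113 − 28/5 = 537/5.
Numerically: ≈ 107.400000.
(This is only a lower bound; the true E[α(G)] may be larger.)

E[α(G)] ≥ 537/5 ≈ 107.400000.


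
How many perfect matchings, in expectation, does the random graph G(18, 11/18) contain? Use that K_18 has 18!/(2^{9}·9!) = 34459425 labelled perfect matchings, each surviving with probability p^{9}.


K_18 has 18!/(2^{9}·9!) = 34459425 labelled perfect matchings.
For each such perfect matching H, let X_H = 1 if all 9 edges of H are present in G. Then P[X_H = 1] = p^{9} = (11/18)^{9} = 2357947691/198359290368.
Summing the indicators: E[X] = Σ_H E[X_H] = 34459425 · p^{9} = 34459425 · 2357947691/198359290368 = 1003129896443675/2448880128.
Numerically: E[X] ≈ 4.1e+05.

E[X] = 34459425 · (11/18)^{9} = 1003129896443675/2448880128 ≈ 4.1e+05.


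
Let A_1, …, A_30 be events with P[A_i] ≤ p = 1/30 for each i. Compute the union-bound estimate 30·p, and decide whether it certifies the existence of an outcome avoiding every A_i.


Union bound: P[∪_{i=1}^{30} A_i] ≤ Σ_i P[A_i] ≤ 30·p = 30·(1/30) = 1.
Numerically: 1 ≈ 1.000.
Is 1 < 1? NO.
Since the bound 1 is ≥ 1, the union bound is uninformative here; it does NOT by itself certify existence.

30·p = 1 ≈ 1.000; existence NOT certified by the union bound.


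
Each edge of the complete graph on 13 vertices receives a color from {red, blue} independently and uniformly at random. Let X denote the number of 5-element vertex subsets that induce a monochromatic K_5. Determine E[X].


Let X = Σ_S X_S over the C(13, 5) = 1287 subsets S of size 5, where X_S = 1 if the K_5 on S is monochromatic.
For a fixed S, the K_5 on S has C(5, 2) = 10 edges. P[all 10 edges red] = (1/2)^10, and likewise for blue, so P[monochromatic] = 2·(1/2)^10 = 2^{1 − 10} = 1/512.
By linearity of expectation: E[X] = C(13, 5) · 2^{1 − 10} = 1287 · 1/512 = 1287/512.
Numerically: E[X] ≈ 2.5137.

E[X] = C(13,5)·2^(1−C(5,2)) = 1287/512 ≈ 2.5137.


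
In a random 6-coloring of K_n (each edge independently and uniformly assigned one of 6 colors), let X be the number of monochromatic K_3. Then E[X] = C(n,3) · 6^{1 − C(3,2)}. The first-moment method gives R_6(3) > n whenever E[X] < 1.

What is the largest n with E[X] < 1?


We need C(n, 3) · 6^{1 − 3} < 1, i.e. C(n, 3) < 6^{3 − 1} = 36.
Check values of n near the boundary:
  n = 5: C(5, 3) = 10; 10 < 36? YES
  n = 6: C(6, 3) = 20; 20 < 36? YES
  n = 7: C(7, 3) = 35; 35 < 36? YES
  n = 8: C(8, 3) = 56; 56 < 36? NO
  n = 9: C(9, 3) = 84; 84 < 36? NO
The largest n with C(n, 3) < 36 is n = 7 (where E[X] = 35/36 ≈ 0.972222). Hence R_6(3) > 7, i.e. R_6(3) ≥ 8.

Largest n = 7; hence R_6(3) > 7.


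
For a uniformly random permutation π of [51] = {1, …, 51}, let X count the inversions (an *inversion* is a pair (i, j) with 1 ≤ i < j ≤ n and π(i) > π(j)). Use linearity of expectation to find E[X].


Write X = Σ X_I over the C(51, 2) = 1275 pairs i < j, with X_I the indicator of one inversion.
There are 1275 indicators.
For each fixed pair i < j, the values π(i) and π(j) are two distinct elements of {1, …, 51} in uniformly random order; by symmetry P[π(i) > π(j)] = 1/2.
By linearity: E[X] = 1275 · (1/2) = C(51, 2) · (1/2) = 1275/2 = 1275/2 ≈ 637.500000.

E[X] = 1275/2 = 637.500000.


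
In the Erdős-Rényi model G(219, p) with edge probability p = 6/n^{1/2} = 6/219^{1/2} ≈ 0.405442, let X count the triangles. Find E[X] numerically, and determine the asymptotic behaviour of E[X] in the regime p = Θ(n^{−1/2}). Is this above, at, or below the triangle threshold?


Number of potential triangles: C(219, 3) = 1726669.
Each occurs with probability p³ ≈ (0.405442)³ ≈ 6.66480702e-02.
By linearity: E[X] = C(219, 3)·p³ ≈ 1726669 · 6.66480702e-02 ≈ 115079.156721.
Since α = 1/2 < 1, p = c/n^{1/2} ≫ 1/n is above the triangle threshold p ~ 1/n. Asymptotically E[X] ~ (c³/6)·n^{3(1−α)} = (6³/6)·n^{1.5} → ∞; triangles are abundant w.h.p.

E[X] ≈ 115079.156721; in regime p = Θ(1/n^{1/2}) E[X] diverges (above the triangle threshold p ~ 1/n).


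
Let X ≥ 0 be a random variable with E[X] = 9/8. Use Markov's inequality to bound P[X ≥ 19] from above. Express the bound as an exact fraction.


μ = E[X] = 9/8, a = 19.
Markov: P[X ≥ 19] ≤ μ/a = (9/8)/19 = 9/152.
Numerically: ≈ 0.0592.
(Since a = 19 > μ = 1.1250, the bound 9/152 is < 1 and informative.)

P[X ≥ 19] ≤ 9/152 ≈ 0.0592.


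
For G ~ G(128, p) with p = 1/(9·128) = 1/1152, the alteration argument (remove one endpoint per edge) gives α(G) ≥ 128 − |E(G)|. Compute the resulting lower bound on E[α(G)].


E[|E(G)|] = C(128, 2)·p = 8128 · (1/1152) = 127/18.
E[α(G)] ≥ n − E[|E(G)|] = 128 − 127/18 = 2177/18.
Numerically: ≈ 120.94444.
(This is only a lower bound; the true E[α(G)] may be larger.)

E[α(G)] ≥ 2177/18 ≈ 120.94444.


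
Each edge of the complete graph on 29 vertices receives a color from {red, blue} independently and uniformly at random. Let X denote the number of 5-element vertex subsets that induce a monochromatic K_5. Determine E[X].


Let X = Σ_S X_S over the C(29, 5) = 118755 subsets S of size 5, where X_S = 1 if the K_5 on S is monochromatic.
For a fixed S, the K_5 on S has C(5, 2) = 10 edges. P[all 10 edges red] = (1/2)^10, and likewise for blue, so P[monochromatic] = 2·(1/2)^10 = 2^{1 − 10} = 1/512.
By linearity of expectation: E[X] = C(29, 5) · 2^{1 − 10} = 118755 · 1/512 = 118755/512.
Numerically: E[X] ≈ 231.9434.

E[X] = C(29,5)·2^(1−C(5,2)) = 118755/512 ≈ 231.9434.


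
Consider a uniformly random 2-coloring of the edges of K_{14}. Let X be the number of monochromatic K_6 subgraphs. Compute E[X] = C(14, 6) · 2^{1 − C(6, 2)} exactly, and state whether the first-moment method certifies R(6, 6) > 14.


E[X] = C(14, 6) · 2^{1 − 15} = 3003 · 2^{−14} = 3003/16384.
As a reduced fraction: E[X] = 3003/16384 ≈ 0.183.
Is E[X] < 1? YES.
Since E[X] < 1, there exists a 2-coloring of K_{14} with no monochromatic K_6; hence R(6, 6) > 14.

E[X] = 3003/16384 ≈ 0.183; E[X] < 1, so R(6, 6) > 14.


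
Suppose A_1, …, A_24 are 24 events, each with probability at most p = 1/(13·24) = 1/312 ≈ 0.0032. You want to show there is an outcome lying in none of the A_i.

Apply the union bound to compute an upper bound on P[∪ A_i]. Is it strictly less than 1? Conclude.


Union bound: P[∪_{i=1}^{24} A_i] ≤ Σ_i P[A_i] ≤ 24·p = 24·(1/312) = 1/13.
Numerically: 1/13 ≈ 0.0769.
Is 1/13 < 1? YES.
Since P[∪ A_i] ≤ 1/13 < 1, the complement has P[∩ A_i^c] ≥ 1 − 1/13 = 12/13 > 0, so some outcome avoids every A_i.

24·p = 1/13 ≈ 0.0769; existence CERTIFIED by the union bound.


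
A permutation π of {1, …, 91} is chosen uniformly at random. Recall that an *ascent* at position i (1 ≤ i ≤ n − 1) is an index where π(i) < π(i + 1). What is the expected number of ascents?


Write X = Σ X_I over i = 1, …, 90, with X_I the indicator of one ascent.
There are 90 indicators.
For each fixed i, the pair (π(i), π(i+1)) is a uniformly random ordered pair of distinct values from {1, …, 91}; by symmetry P[π(i) < π(i+1)] = 1/2.
By linearity: E[X] = 90 · (1/2) = (91 − 1) · (1/2) = 45 ≈ 45.000000.

E[X] = 45 = 45.000000.


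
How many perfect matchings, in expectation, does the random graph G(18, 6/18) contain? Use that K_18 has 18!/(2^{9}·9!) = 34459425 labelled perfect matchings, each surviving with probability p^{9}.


K_18 has 18!/(2^{9}·9!) = 34459425 labelled perfect matchings.
For each such perfect matching H, let X_H = 1 if all 9 edges of H are present in G. Then P[X_H = 1] = p^{9} = (1/3)^{9} = 1/19683.
By linearity of expectation: E[X] = Σ_H E[X_H] = 34459425 · p^{9} = 34459425 · 1/19683 = 425425/243.
Numerically: E[X] ≈ 1750.72.

E[X] = 34459425 · (1/3)^{9} = 425425/243 ≈ 1750.72.


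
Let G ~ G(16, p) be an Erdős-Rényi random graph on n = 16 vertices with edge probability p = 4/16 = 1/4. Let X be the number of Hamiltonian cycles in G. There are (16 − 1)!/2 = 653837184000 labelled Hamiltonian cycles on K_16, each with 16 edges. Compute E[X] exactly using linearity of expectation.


K_16 has (16 − 1)!/2 = 653837184000 labelled Hamiltonian cycles.
For each such Hamiltonian cycle H, let X_H = 1 if all 16 edges of H are present in G. Then P[X_H = 1] = p^{16} = (1/4)^{16} = 1/4294967296.
By linearity: E[X] = Σ_H E[X_H] = 653837184000 · p^{16} = 653837184000 · 1/4294967296 = 638512875/4194304.
Numerically: E[X] ≈ 152.233.

E[X] = 653837184000 · (1/4)^{16} = 638512875/4194304 ≈ 152.233.


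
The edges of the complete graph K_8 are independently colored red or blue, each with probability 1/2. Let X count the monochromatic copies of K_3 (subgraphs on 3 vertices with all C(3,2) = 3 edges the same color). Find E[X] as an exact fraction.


Let X = Σ_S X_S over the C(8, 3) = 56 subsets S of size 3, where X_S = 1 if the K_3 on S is monochromatic.
For a fixed S, the K_3 on S has C(3, 2) = 3 edges. P[all 3 edges red] = (1/2)^3, and likewise for blue, so P[monochromatic] = 2·(1/2)^3 = 2^{1 − 3} = 1/4.
Summing: E[X] = C(8, 3) · 2^{1 − 3} = 56 · 1/4 = 14.
Numerically: E[X] ≈ 14.0000.

E[X] = C(8,3)·2^(1−C(3,2)) = 14 ≈ 14.0000.


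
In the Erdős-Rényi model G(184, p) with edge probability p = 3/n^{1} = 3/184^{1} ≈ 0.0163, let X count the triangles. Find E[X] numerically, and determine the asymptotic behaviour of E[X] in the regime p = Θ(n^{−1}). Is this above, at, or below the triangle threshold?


Number of potential triangles: C(184, 3) = 1021384.
Each occurs with probability p³ ≈ (0.0163)³ ≈ 4.334213e-06.
By linearity: E[X] = C(184, 3)·p³ ≈ 1021384 · 4.334213e-06 ≈ 4.4269.
Here α = 1, so p = 3/n is exactly at the triangle threshold p ~ 1/n. Asymptotically E[X] → c³/6 = 3³/6 = 9/2 ≈ 4.5000, a bounded constant. In this regime the triangle count is asymptotically Poisson(c³/6).

E[X] ≈ 4.4269; in regime p = Θ(1/n^{1}) E[X] stays bounded (at the triangle threshold p ~ 1/n).


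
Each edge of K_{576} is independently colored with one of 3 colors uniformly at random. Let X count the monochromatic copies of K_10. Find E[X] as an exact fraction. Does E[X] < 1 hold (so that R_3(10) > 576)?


E[X] = C(576, 10) · 3^{1 − 45} = 1024104945306307344480 · 3^{−44} = 1024104945306307344480/984770902183611232881.
As a reduced fraction: E[X] = 12643270929707498080/12157665459056928801 ≈ 1.039942.
Is E[X] < 1? NO.
Since E[X] ≥ 1, the first-moment bound is inconclusive at n = 576; it does NOT by itself certify R_3(10) > 576.

E[X] = 12643270929707498080/12157665459056928801 ≈ 1.039942; E[X] ≥ 1; first-moment method inconclusive here.


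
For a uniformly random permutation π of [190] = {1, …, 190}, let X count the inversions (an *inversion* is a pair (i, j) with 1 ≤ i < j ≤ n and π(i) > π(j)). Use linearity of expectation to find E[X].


Write X = Σ X_I over the C(190, 2) = 17955 pairs i < j, with X_I the indicator of one inversion.
There are 17955 indicators.
For each fixed pair i < j, the values π(i) and π(j) are two distinct elements of {1, …, 190} in uniformly random order; by symmetry P[π(i) > π(j)] = 1/2.
By linearity: E[X] = 17955 · (1/2) = C(190, 2) · (1/2) = 17955/2 = 17955/2 ≈ 8977.500.

E[X] = 17955/2 = 8977.500.


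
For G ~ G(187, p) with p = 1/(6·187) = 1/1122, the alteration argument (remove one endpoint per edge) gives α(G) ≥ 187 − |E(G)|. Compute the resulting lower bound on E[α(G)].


E[|E(G)|] = C(187, 2)·p = 17391 · (1/1122) = 31/2.
E[α(G)] ≥ n − E[|E(G)|] = 187 − 31/2 = 343/2.
Numerically: ≈ 171.500.
(This is only a lower bound; the true E[α(G)] may be larger.)

E[α(G)] ≥ 343/2 ≈ 171.500.


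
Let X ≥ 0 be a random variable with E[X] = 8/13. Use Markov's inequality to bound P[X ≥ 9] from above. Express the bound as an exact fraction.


μ = E[X] = 8/13, a = 9.
Markov: P[X ≥ 9] ≤ μ/a = (8/13)/9 = 8/117.
Numerically: ≈ 0.068.
(Since a = 9 > μ = 0.615, the bound 8/117 is < 1 and informative.)

P[X ≥ 9] ≤ 8/117 ≈ 0.068.


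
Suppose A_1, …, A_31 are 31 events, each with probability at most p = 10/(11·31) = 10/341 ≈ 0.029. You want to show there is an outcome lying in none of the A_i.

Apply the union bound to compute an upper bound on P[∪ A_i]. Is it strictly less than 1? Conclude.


Union bound: P[∪_{i=1}^{31} A_i] ≤ Σ_i P[A_i] ≤ 31·p = 31·(10/341) = 10/11.
Numerically: 10/11 ≈ 0.909.
Is 10/11 < 1? YES.
Since P[∪ A_i] ≤ 10/11 < 1, the complement has P[∩ A_i^c] ≥ 1 − 10/11 = 1/11 > 0, so some outcome avoids every A_i.

31·p = 10/11 ≈ 0.909; existence CERTIFIED by the union bound.


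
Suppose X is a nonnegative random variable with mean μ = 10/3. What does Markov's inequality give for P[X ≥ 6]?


μ = E[X] = 10/3, a = 6.
Markov: P[X ≥ 6] ≤ μ/a = (10/3)/6 = 5/9.
Numerically: ≈ 0.5556.
(Since a = 6 > μ = 3.3333, the bound 5/9 is < 1 and informative.)

P[X ≥ 6] ≤ 5/9 ≈ 0.5556.


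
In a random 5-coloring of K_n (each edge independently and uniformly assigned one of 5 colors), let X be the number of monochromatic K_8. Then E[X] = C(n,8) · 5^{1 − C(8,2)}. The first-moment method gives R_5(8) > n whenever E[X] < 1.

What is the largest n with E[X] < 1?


We need C(n, 8) · 5^{1 − 28} < 1, i.e. C(n, 8) < 5^{28 − 1} = 7450580596923828125.
Check values of n near the boundary:
  n = 857: C(857, 8) = 6983854138365964575; 6983854138365964575 < 7450580596923828125? YES
  n = 858: C(858, 8) = 7049584530256467771; 7049584530256467771 < 7450580596923828125? YES
  n = 859: C(859, 8) = 7115855595170747139; 7115855595170747139 < 7450580596923828125? YES
  n = 860: C(860, 8) = 7182671140665308145; 7182671140665308145 < 7450580596923828125? YES
  n = 861: C(861, 8) = 7250034996615275865; 7250034996615275865 < 7450580596923828125? YES
  n = 862: C(862, 8) = 7317951015318931845; 7317951015318931845 < 7450580596923828125? YES
  n = 863: C(863, 8) = 7386423071602617757; 7386423071602617757 < 7450580596923828125? YES
  n = 864: C(864, 8) = 7455455062926006708; 7455455062926006708 < 7450580596923828125? NO
  n = 865: C(865, 8) = 7525050909487743060; 7525050909487743060 < 7450580596923828125? NO
The largest n with C(n, 8) < 7450580596923828125 is n = 863 (where E[X] = 7386423071602617757/7450580596923828125 ≈ 0.9913889). Hence R_5(8) > 863, i.e. R_5(8) ≥ 864.

Largest n = 863; hence R_5(8) > 863.


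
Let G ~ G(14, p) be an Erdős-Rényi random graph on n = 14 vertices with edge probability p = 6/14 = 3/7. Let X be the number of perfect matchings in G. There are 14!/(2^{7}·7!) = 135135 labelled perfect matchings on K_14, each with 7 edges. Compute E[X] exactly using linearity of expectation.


K_14 has 14!/(2^{7}·7!) = 135135 labelled perfect matchings.
For each such perfect matching H, let X_H = 1 if all 7 edges of H are present in G. Then P[X_H = 1] = p^{7} = (3/7)^{7} = 2187/823543.
Summing the indicators: E[X] = Σ_H E[X_H] = 135135 · p^{7} = 135135 · 2187/823543 = 42220035/117649.
Numerically: E[X] ≈ 358.9.

E[X] = 135135 · (3/7)^{7} = 42220035/117649 ≈ 358.9.


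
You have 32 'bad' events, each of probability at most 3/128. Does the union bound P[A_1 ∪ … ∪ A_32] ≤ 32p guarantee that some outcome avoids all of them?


Union bound: P[∪_{i=1}^{32} A_i] ≤ Σ_i P[A_i] ≤ 32·p = 32·(3/128) = 3/4.
Numerically: 3/4 ≈ 0.750.
Is 3/4 < 1? YES.
Since P[∪ A_i] ≤ 3/4 < 1, the complement has P[∩ A_i^c] ≥ 1 − 3/4 = 1/4 > 0, so some outcome avoids every A_i.

32·p = 3/4 ≈ 0.750; existence CERTIFIED by the union bound.


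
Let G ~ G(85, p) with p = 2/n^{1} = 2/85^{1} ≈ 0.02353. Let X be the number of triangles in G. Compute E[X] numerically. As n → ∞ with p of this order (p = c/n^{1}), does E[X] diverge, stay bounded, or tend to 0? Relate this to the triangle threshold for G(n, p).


Number of potential triangles: C(85, 3) = 98770.
Each occurs with probability p³ ≈ (0.02353)³ ≈ 1.302666e-05.
By linearity: E[X] = C(85, 3)·p³ ≈ 98770 · 1.302666e-05 ≈ 1.2866.
Here α = 1, so p = 2/n is exactly at the triangle threshold p ~ 1/n. Asymptotically E[X] → c³/6 = 2³/6 = 4/3 ≈ 1.3333, a bounded constant. In this regime the triangle count is asymptotically Poisson(c³/6).

E[X] ≈ 1.2866; in regime p = Θ(1/n^{1}) E[X] stays bounded (at the triangle threshold p ~ 1/n).


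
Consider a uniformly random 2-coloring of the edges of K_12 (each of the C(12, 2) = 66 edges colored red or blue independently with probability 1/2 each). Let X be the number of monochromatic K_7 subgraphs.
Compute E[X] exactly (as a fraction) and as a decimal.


Let X = Σ_S X_S over the C(12, 7) = 792 subsets S of size 7, where X_S = 1 if the K_7 on S is monochromatic.
For a fixed S, the K_7 on S has C(7, 2) = 21 edges. P[all 21 edges red] = (1/2)^21, and likewise for blue, so P[monochromatic] = 2·(1/2)^21 = 2^{1 − 21} = 1/1048576.
By linearity: E[X] = C(12, 7) · 2^{1 − 21} = 792 · 1/1048576 = 99/131072.
Numerically: E[X] ≈ 0.001.

E[X] = C(12,7)·2^(1−C(7,2)) = 99/131072 ≈ 0.001.


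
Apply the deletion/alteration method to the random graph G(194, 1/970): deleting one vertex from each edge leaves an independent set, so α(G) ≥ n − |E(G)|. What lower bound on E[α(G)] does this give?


E[|E(G)|] = C(194, 2)·p = 18721 · (1/970) = 193/10.
E[α(G)] ≥ n − E[|E(G)|] = 194 − 193/10 = 1747/10.
Numerically: ≈ 174.7000.
(This is only a lower bound; the true E[α(G)] may be larger.)

E[α(G)] ≥ 1747/10 ≈ 174.7000.


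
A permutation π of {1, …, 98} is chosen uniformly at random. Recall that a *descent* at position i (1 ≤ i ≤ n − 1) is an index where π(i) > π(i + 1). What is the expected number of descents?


Write X = Σ X_I over i = 1, …, 97, with X_I the indicator of one descent.
There are 97 indicators.
For each fixed i, the pair (π(i), π(i+1)) is a uniformly random ordered pair of distinct values from {1, …, 98}; by symmetry P[π(i) > π(i+1)] = 1/2.
By linearity: E[X] = 97 · (1/2) = (98 − 1) · (1/2) = 97/2 ≈ 48.50000.

E[X] = 97/2 = 48.50000.


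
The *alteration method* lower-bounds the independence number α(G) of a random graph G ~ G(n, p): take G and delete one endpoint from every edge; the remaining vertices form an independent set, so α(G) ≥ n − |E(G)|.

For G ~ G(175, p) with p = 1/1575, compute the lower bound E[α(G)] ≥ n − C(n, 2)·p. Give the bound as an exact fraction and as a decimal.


E[|E(G)|] = C(175, 2)·p = 15225 · (1/1575) = 29/3.
E[α(G)] ≥ n − E[|E(G)|] = 175 − 29/3 = 496/3.
Numerically: ≈ 165.333.
(This is only a lower bound; the true E[α(G)] may be larger.)

E[α(G)] ≥ 496/3 ≈ 165.333.


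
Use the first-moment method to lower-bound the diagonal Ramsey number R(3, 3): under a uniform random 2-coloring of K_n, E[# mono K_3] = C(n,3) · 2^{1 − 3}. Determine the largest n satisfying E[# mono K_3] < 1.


We need C(n, 3) · 2^{1 − 3} < 1, i.e. C(n, 3) < 2^{3 − 1} = 4.
Check values of n near the boundary:
  n = 3: C(3, 3) = 1; 1 < 4? YES
  n = 4: C(4, 3) = 4; 4 < 4? NO
  n = 5: C(5, 3) = 10; 10 < 4? NO
  n = 6: C(6, 3) = 20; 20 < 4? NO
The largest n with C(n, 3) < 4 is n = 3 (where E[X] = 1/4 ≈ 0.250000). Hence R(3, 3) > 3, i.e. R(3, 3) ≥ 4.

Largest n = 3; hence R(3, 3) > 3.


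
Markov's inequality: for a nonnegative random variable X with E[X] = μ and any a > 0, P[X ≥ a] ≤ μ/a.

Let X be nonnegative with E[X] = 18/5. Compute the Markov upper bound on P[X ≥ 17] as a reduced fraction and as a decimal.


μ = E[X] = 18/5, a = 17.
Markov: P[X ≥ 17] ≤ μ/a = (18/5)/17 = 18/85.
Numerically: ≈ 0.211765.
(Since a = 17 > μ = 3.600000, the bound 18/85 is < 1 and informative.)

P[X ≥ 17] ≤ 18/85 ≈ 0.211765.


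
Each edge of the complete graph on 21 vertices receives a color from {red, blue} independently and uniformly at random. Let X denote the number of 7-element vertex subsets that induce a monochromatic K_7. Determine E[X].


Let X = Σ_S X_S over the C(21, 7) = 116280 subsets S of size 7, where X_S = 1 if the K_7 on S is monochromatic.
For a fixed S, the K_7 on S has C(7, 2) = 21 edges. P[all 21 edges red] = (1/2)^21, and likewise for blue, so P[monochromatic] = 2·(1/2)^21 = 2^{1 − 21} = 1/1048576.
By linearity: E[X] = C(21, 7) · 2^{1 − 21} = 116280 · 1/1048576 = 14535/131072.
Numerically: E[X] ≈ 0.1109.

E[X] = C(21,7)·2^(1−C(7,2)) = 14535/131072 ≈ 0.1109.


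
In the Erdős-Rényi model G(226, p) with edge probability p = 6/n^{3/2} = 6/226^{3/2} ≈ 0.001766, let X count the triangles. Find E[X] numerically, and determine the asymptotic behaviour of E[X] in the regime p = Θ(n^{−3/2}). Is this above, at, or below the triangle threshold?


Number of potential triangles: C(226, 3) = 1898400.
Each occurs with probability p³ ≈ (0.001766)³ ≈ 5.5076429e-09.
By linearity: E[X] = C(226, 3)·p³ ≈ 1898400 · 5.5076429e-09 ≈ 0.01046.
Since α = 3/2 > 1, p = c/n^{3/2} = o(1/n) is below the triangle threshold p ~ 1/n. Asymptotically E[X] ~ (c³/6)·n^{3(1−α)} = (6³/6)·n^{-1.5} → 0, so by Markov's inequality G has no triangles w.h.p.

E[X] ≈ 0.01046; in regime p = Θ(1/n^{3/2}) E[X] tends to 0 (below the triangle threshold p ~ 1/n).


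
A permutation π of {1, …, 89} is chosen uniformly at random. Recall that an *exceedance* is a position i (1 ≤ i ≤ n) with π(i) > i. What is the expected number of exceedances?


Write X = Σ_{i=1}^{89} X_i, where X_i = 1_{π(i) > i}.
For each fixed i, π(i) is uniform over {1, …, 89} (marginal of a uniform permutation), so P[π(i) > i] = (n − i)/n. Summing: Σ_{i=1}^{89} (n − i)/n = (0 + 1 + … + 88)/89 = 89(89 − 1)/(2·89) = (89 − 1)/2.
Hence E[X] = Σ_{i=1}^{89} (89 − i)/89 = 44 ≈ 44.000.

E[X] = 44 = 44.000.


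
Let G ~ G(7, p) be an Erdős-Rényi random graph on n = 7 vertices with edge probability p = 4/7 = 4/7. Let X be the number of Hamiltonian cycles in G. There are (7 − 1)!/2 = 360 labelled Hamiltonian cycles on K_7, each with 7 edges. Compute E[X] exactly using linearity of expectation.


K_7 has (7 − 1)!/2 = 360 labelled Hamiltonian cycles.
For each such Hamiltonian cycle H, let X_H = 1 if all 7 edges of H are present in G. Then P[X_H = 1] = p^{7} = (4/7)^{7} = 16384/823543.
Summing the indicators: E[X] = Σ_H E[X_H] = 360 · p^{7} = 360 · 16384/823543 = 5898240/823543.
Numerically: E[X] ≈ 7.16203.

E[X] = 360 · (4/7)^{7} = 5898240/823543 ≈ 7.16203.


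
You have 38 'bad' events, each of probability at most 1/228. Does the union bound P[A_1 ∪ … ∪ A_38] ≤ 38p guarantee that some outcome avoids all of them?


Union bound: P[∪_{i=1}^{38} A_i] ≤ Σ_i P[A_i] ≤ 38·p = 38·(1/228) = 1/6.
Numerically: 1/6 ≈ 0.166667.
Is 1/6 < 1? YES.
Since P[∪ A_i] ≤ 1/6 < 1, the complement has P[∩ A_i^c] ≥ 1 − 1/6 = 5/6 > 0, so some outcome avoids every A_i.

38·p = 1/6 ≈ 0.166667; existence CERTIFIED by the union bound.


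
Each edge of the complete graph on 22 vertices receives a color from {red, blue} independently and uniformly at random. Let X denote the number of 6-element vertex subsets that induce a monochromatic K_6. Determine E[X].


Let X = Σ_S X_S over the C(22, 6) = 74613 subsets S of size 6, where X_S = 1 if the K_6 on S is monochromatic.
For a fixed S, the K_6 on S has C(6, 2) = 15 edges. P[all 15 edges red] = (1/2)^15, and likewise for blue, so P[monochromatic] = 2·(1/2)^15 = 2^{1 − 15} = 1/16384.
Summing: E[X] = C(22, 6) · 2^{1 − 15} = 74613 · 1/16384 = 74613/16384.
Numerically: E[X] ≈ 4.55402.

E[X] = C(22,6)·2^(1−C(6,2)) = 74613/16384 ≈ 4.55402.


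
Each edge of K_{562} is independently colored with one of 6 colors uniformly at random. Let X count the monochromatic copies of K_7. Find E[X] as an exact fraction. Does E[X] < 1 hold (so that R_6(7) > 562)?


E[X] = C(562, 7) · 6^{1 − 21} = 3384017972944752 · 6^{−20} = 3384017972944752/3656158440062976.
As a reduced fraction: E[X] = 70500374436349/76169967501312 ≈ 0.9255666.
Is E[X] < 1? YES.
Since E[X] < 1, there exists a 6-coloring of K_{562} with no monochromatic K_7; hence R_6(7) > 562.

E[X] = 70500374436349/76169967501312 ≈ 0.9255666; E[X] < 1, so R_6(7) > 562.


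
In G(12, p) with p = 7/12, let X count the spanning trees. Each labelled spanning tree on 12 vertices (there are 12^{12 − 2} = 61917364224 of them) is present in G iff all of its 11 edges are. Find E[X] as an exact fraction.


K_12 has 12^{12 − 2} = 61917364224 labelled spanning trees.
For each such spanning tree H, let X_H = 1 if all 11 edges of H are present in G. Then P[X_H = 1] = p^{11} = (7/12)^{11} = 1977326743/743008370688.
Summing the indicators: E[X] = Σ_H E[X_H] = 61917364224 · p^{11} = 61917364224 · 1977326743/743008370688 = 1977326743/12.
Numerically: E[X] ≈ 1.64777e+08.

E[X] = 61917364224 · (7/12)^{11} = 1977326743/12 ≈ 1.64777e+08.


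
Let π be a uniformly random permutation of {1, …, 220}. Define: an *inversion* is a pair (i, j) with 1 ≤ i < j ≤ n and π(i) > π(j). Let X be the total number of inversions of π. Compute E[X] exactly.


Write X = Σ X_I over the C(220, 2) = 24090 pairs i < j, with X_I the indicator of one inversion.
There are 24090 indicators.
For each fixed pair i < j, the values π(i) and π(j) are two distinct elements of {1, …, 220} in uniformly random order; by symmetry P[π(i) > π(j)] = 1/2.
By linearity: E[X] = 24090 · (1/2) = C(220, 2) · (1/2) = 24090/2 = 12045 ≈ 12045.00000.

E[X] = 12045 = 12045.00000.


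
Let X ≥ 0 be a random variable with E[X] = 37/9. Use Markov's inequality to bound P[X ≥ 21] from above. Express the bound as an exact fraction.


μ = E[X] = 37/9, a = 21.
Markov: P[X ≥ 21] ≤ μ/a = (37/9)/21 = 37/189.
Numerically: ≈ 0.196.
(Since a = 21 > μ = 4.111, the bound 37/189 is < 1 and informative.)

P[X ≥ 21] ≤ 37/189 ≈ 0.196.


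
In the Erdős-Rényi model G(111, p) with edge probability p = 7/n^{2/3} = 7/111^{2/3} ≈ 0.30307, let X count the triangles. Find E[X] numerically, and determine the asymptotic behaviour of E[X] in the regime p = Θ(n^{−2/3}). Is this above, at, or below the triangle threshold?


Number of potential triangles: C(111, 3) = 221815.
Each occurs with probability p³ ≈ (0.30307)³ ≈ 2.7838649e-02.
By linearity: E[X] = C(111, 3)·p³ ≈ 221815 · 2.7838649e-02 ≈ 6175.03003.
Since α = 2/3 < 1, p = c/n^{2/3} ≫ 1/n is above the triangle threshold p ~ 1/n. Asymptotically E[X] ~ (c³/6)·n^{3(1−α)} = (7³/6)·n^{1} → ∞; triangles are abundant w.h.p.

E[X] ≈ 6175.03003; in regime p = Θ(1/n^{2/3}) E[X] diverges (above the triangle threshold p ~ 1/n).


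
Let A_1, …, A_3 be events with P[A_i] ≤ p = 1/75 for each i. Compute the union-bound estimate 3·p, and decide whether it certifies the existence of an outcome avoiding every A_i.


Union bound: P[∪_{i=1}^{3} A_i] ≤ Σ_i P[A_i] ≤ 3·p = 3·(1/75) = 1/25.
Numerically: 1/25 ≈ 0.040.
Is 1/25 < 1? YES.
Since P[∪ A_i] ≤ 1/25 < 1, the complement has P[∩ A_i^c] ≥ 1 − 1/25 = 24/25 > 0, so some outcome avoids every A_i.

3·p = 1/25 ≈ 0.040; existence CERTIFIED by the union bound.


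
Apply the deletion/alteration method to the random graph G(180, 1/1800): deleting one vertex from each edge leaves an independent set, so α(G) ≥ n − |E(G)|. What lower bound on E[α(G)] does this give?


E[|E(G)|] = C(180, 2)·p = 16110 · (1/1800) = 179/20.
E[α(G)] ≥ n − E[|E(G)|] = 180 − 179/20 = 3421/20.
Numerically: ≈ 171.05000.
(This is only a lower bound; the true E[α(G)] may be larger.)

E[α(G)] ≥ 3421/20 ≈ 171.05000.


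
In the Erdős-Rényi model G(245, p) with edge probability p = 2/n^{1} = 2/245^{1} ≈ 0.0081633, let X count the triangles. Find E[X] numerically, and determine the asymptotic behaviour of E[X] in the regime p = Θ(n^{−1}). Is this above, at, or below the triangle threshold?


Number of potential triangles: C(245, 3) = 2421090.
Each occurs with probability p³ ≈ (0.0081633)³ ≈ 5.4399102e-07.
By linearity: E[X] = C(245, 3)·p³ ≈ 2421090 · 5.4399102e-07 ≈ 1.31705.
Here α = 1, so p = 2/n is exactly at the triangle threshold p ~ 1/n. Asymptotically E[X] → c³/6 = 2³/6 = 4/3 ≈ 1.33333, a bounded constant. In this regime the triangle count is asymptotically Poisson(c³/6).

E[X] ≈ 1.31705; in regime p = Θ(1/n^{1}) E[X] stays bounded (at the triangle threshold p ~ 1/n).


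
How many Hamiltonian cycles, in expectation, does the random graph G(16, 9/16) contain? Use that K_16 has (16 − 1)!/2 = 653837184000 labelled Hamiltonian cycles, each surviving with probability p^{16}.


K_16 has (16 − 1)!/2 = 653837184000 labelled Hamiltonian cycles.
For each such Hamiltonian cycle H, let X_H = 1 if all 16 edges of H are present in G. Then P[X_H = 1] = p^{16} = (9/16)^{16} = 1853020188851841/18446744073709551616.
By linearity of expectation: E[X] = Σ_H E[X_H] = 653837184000 · p^{16} = 653837184000 · 1853020188851841/18446744073709551616 = 1183177248216831945952875/18014398509481984.
Numerically: E[X] ≈ 6.568e+07.

E[X] = 653837184000 · (9/16)^{16} = 1183177248216831945952875/18014398509481984 ≈ 6.568e+07.


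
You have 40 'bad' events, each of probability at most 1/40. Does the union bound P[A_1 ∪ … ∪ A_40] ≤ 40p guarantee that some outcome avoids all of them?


Union bound: P[∪_{i=1}^{40} A_i] ≤ Σ_i P[A_i] ≤ 40·p = 40·(1/40) = 1.
Numerically: 1 ≈ 1.000000.
Is 1 < 1? NO.
Since the bound 1 is ≥ 1, the union bound is uninformative here; it does NOT by itself certify existence.

40·p = 1 ≈ 1.000000; existence NOT certified by the union bound.


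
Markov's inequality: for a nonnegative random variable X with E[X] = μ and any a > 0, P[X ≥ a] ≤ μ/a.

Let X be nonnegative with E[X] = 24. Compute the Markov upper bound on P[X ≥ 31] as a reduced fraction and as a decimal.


μ = E[X] = 24, a = 31.
Markov: P[X ≥ 31] ≤ μ/a = (24)/31 = 24/31.
Numerically: ≈ 0.7742.
(Since a = 31 > μ = 24.0000, the bound 24/31 is < 1 and informative.)

P[X ≥ 31] ≤ 24/31 ≈ 0.7742.


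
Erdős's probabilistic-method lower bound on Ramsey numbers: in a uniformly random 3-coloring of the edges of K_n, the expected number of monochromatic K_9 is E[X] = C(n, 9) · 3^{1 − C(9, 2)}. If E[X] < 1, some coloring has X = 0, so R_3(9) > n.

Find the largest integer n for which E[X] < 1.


We need C(n, 9) · 3^{1 − 36} < 1, i.e. C(n, 9) < 3^{36 − 1} = 50031545098999707.
Check values of n near the boundary:
  n = 295: C(295, 9) = 41221140106119260; 41221140106119260 < 50031545098999707? YES
  n = 296: C(296, 9) = 42513789098994080; 42513789098994080 < 50031545098999707? YES
  n = 297: C(297, 9) = 43842345008337645; 43842345008337645 < 50031545098999707? YES
  n = 298: C(298, 9) = 45207677551849890; 45207677551849890 < 50031545098999707? YES
  n = 299: C(299, 9) = 46610674441390059; 46610674441390059 < 50031545098999707? YES
  n = 300: C(300, 9) = 48052241692154700; 48052241692154700 < 50031545098999707? YES
  n = 301: C(301, 9) = 49533303936090975; 49533303936090975 < 50031545098999707? YES
  n = 302: C(302, 9) = 51054804739588650; 51054804739588650 < 50031545098999707? NO
  n = 303: C(303, 9) = 52617706925494425; 52617706925494425 < 50031545098999707? NO
The largest n with C(n, 9) < 50031545098999707 is n = 301 (where E[X] = 16511101312030325/16677181699666569 ≈ 0.990). Hence R_3(9) > 301, i.e. R_3(9) ≥ 302.

Largest n = 301; hence R_3(9) > 301.


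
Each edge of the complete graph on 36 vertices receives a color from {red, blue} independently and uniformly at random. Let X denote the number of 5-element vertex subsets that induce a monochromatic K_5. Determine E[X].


Let X = Σ_S X_S over the C(36, 5) = 376992 subsets S of size 5, where X_S = 1 if the K_5 on S is monochromatic.
For a fixed S, the K_5 on S has C(5, 2) = 10 edges. P[all 10 edges red] = (1/2)^10, and likewise for blue, so P[monochromatic] = 2·(1/2)^10 = 2^{1 − 10} = 1/512.
Summing: E[X] = C(36, 5) · 2^{1 − 10} = 376992 · 1/512 = 11781/16.
Numerically: E[X] ≈ 736.3125.

E[X] = C(36,5)·2^(1−C(5,2)) = 11781/16 ≈ 736.3125.


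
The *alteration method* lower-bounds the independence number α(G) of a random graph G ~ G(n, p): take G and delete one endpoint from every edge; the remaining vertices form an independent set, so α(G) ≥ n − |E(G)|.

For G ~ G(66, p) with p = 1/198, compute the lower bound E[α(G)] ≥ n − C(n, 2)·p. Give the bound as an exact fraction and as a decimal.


E[|E(G)|] = C(66, 2)·p = 2145 · (1/198) = 65/6.
E[α(G)] ≥ n − E[|E(G)|] = 66 − 65/6 = 331/6.
Numerically: ≈ 55.166667.
(This is only a lower bound; the true E[α(G)] may be larger.)

E[α(G)] ≥ 331/6 ≈ 55.166667.


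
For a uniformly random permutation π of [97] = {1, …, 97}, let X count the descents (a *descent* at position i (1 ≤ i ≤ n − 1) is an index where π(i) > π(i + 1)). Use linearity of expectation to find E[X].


Write X = Σ X_I over i = 1, …, 96, with X_I the indicator of one descent.
There are 96 indicators.
For each fixed i, the pair (π(i), π(i+1)) is a uniformly random ordered pair of distinct values from {1, …, 97}; by symmetry P[π(i) > π(i+1)] = 1/2.
By linearity: E[X] = 96 · (1/2) = (97 − 1) · (1/2) = 48 ≈ 48.00000.

E[X] = 48 = 48.00000.


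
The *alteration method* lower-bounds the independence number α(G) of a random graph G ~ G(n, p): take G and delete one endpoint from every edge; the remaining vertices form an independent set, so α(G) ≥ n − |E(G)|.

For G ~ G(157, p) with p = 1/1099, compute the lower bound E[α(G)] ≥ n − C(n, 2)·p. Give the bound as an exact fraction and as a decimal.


E[|E(G)|] = C(157, 2)·p = 12246 · (1/1099) = 78/7.
E[α(G)] ≥ n − E[|E(G)|] = 157 − 78/7 = 1021/7.
Numerically: ≈ 145.857143.
(This is only a lower bound; the true E[α(G)] may be larger.)

E[α(G)] ≥ 1021/7 ≈ 145.857143.


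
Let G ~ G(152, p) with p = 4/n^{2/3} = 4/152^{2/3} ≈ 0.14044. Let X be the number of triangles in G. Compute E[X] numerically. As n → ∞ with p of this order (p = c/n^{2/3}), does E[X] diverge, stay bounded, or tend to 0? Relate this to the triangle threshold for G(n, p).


Number of potential triangles: C(152, 3) = 573800.
Each occurs with probability p³ ≈ (0.14044)³ ≈ 2.7700831e-03.
By linearity: E[X] = C(152, 3)·p³ ≈ 573800 · 2.7700831e-03 ≈ 1589.47368.
Since α = 2/3 < 1, p = c/n^{2/3} ≫ 1/n is above the triangle threshold p ~ 1/n. Asymptotically E[X] ~ (c³/6)·n^{3(1−α)} = (4³/6)·n^{1} → ∞; triangles are abundant w.h.p.

E[X] ≈ 1589.47368; in regime p = Θ(1/n^{2/3}) E[X] diverges (above the triangle threshold p ~ 1/n).


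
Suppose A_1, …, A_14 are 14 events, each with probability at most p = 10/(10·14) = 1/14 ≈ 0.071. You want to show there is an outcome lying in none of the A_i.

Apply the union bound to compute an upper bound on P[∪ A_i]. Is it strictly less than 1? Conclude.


Union bound: P[∪_{i=1}^{14} A_i] ≤ Σ_i P[A_i] ≤ 14·p = 14·(1/14) = 1.
Numerically: 1 ≈ 1.000.
Is 1 < 1? NO.
Since the bound 1 is ≥ 1, the union bound is uninformative here; it does NOT by itself certify existence.

14·p = 1 ≈ 1.000; existence NOT certified by the union bound.


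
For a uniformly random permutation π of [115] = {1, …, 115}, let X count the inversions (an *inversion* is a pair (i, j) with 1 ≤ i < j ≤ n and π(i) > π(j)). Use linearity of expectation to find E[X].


Write X = Σ X_I over the C(115, 2) = 6555 pairs i < j, with X_I the indicator of one inversion.
There are 6555 indicators.
For each fixed pair i < j, the values π(i) and π(j) are two distinct elements of {1, …, 115} in uniformly random order; by symmetry P[π(i) > π(j)] = 1/2.
By linearity: E[X] = 6555 · (1/2) = C(115, 2) · (1/2) = 6555/2 = 6555/2 ≈ 3277.5000.

E[X] = 6555/2 = 3277.5000.


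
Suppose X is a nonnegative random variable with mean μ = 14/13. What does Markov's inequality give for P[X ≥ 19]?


μ = E[X] = 14/13, a = 19.
Markov: P[X ≥ 19] ≤ μ/a = (14/13)/19 = 14/247.
Numerically: ≈ 0.0567.
(Since a = 19 > μ = 1.0769, the bound 14/247 is < 1 and informative.)

P[X ≥ 19] ≤ 14/247 ≈ 0.0567.


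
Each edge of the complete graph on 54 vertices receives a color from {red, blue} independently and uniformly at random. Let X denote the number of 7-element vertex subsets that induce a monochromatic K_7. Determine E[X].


Let X = Σ_S X_S over the C(54, 7) = 177100560 subsets S of size 7, where X_S = 1 if the K_7 on S is monochromatic.
For a fixed S, the K_7 on S has C(7, 2) = 21 edges. P[all 21 edges red] = (1/2)^21, and likewise for blue, so P[monochromatic] = 2·(1/2)^21 = 2^{1 − 21} = 1/1048576.
By linearity: E[X] = C(54, 7) · 2^{1 − 21} = 177100560 · 1/1048576 = 11068785/65536.
Numerically: E[X] ≈ 168.896.

E[X] = C(54,7)·2^(1−C(7,2)) = 11068785/65536 ≈ 168.896.


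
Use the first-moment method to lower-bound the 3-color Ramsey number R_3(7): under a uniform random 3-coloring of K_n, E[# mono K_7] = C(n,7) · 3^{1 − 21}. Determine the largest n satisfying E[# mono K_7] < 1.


We need C(n, 7) · 3^{1 − 21} < 1, i.e. C(n, 7) < 3^{21 − 1} = 3486784401.
Check values of n near the boundary:
  n = 78: C(78, 7) = 2641902120; 2641902120 < 3486784401? YES
  n = 79: C(79, 7) = 2898753715; 2898753715 < 3486784401? YES
  n = 80: C(80, 7) = 3176716400; 3176716400 < 3486784401? YES
  n = 81: C(81, 7) = 3477216600; 3477216600 < 3486784401? YES
  n = 82: C(82, 7) = 3801756816; 3801756816 < 3486784401? NO
  n = 83: C(83, 7) = 4151918628; 4151918628 < 3486784401? NO
  n = 84: C(84, 7) = 4529365776; 4529365776 < 3486784401? NO
The largest n with C(n, 7) < 3486784401 is n = 81 (where E[X] = 42928600/43046721 ≈ 0.997). Hence R_3(7) > 81, i.e. R_3(7) ≥ 82.

Largest n = 81; hence R_3(7) > 81.


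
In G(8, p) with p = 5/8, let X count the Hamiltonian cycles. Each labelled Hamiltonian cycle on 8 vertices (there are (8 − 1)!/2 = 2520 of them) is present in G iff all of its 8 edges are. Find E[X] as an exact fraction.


K_8 has (8 − 1)!/2 = 2520 labelled Hamiltonian cycles.
For each such Hamiltonian cycle H, let X_H = 1 if all 8 edges of H are present in G. Then P[X_H = 1] = p^{8} = (5/8)^{8} = 390625/16777216.
Summing the indicators: E[X] = Σ_H E[X_H] = 2520 · p^{8} = 2520 · 390625/16777216 = 123046875/2097152.
Numerically: E[X] ≈ 58.67.

E[X] = 2520 · (5/8)^{8} = 123046875/2097152 ≈ 58.67.


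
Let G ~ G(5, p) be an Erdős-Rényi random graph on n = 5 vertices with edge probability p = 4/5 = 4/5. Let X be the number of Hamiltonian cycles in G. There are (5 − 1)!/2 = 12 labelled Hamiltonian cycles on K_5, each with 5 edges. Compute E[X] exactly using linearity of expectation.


K_5 has (5 − 1)!/2 = 12 labelled Hamiltonian cycles.
For each such Hamiltonian cycle H, let X_H = 1 if all 5 edges of H are present in G. Then P[X_H = 1] = p^{5} = (4/5)^{5} = 1024/3125.
By linearity: E[X] = Σ_H E[X_H] = 12 · p^{5} = 12 · 1024/3125 = 12288/3125.
Numerically: E[X] ≈ 3.932.

E[X] = 12 · (4/5)^{5} = 12288/3125 ≈ 3.932.
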